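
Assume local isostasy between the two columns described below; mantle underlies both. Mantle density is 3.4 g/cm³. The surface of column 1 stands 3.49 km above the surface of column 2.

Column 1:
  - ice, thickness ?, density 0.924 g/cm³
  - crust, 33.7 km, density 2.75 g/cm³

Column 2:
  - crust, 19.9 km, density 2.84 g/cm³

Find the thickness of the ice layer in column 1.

Take the compensation level at the base of the deeper column (depth z_c below the surface of column 1) and equate Σ ρ_i t_i down to z_c; mantle fills any gap and the z_c terms cancel.
Column 1: x×0.924 + 33.7×2.75 + (z_c − 33.7 − x)×3.4
Column 2: 3.49×0 + 19.9×2.84 + (z_c − 3.49 − 19.9)×3.4
The z_c×3.4 term appears on both sides and cancels. Collect the known terms of each column as K = Σ(ρt)_known − 3.4 × (depth of known layers): K_1 = 92.675 − 3.4×33.7 = −21.905; K_2 = 56.516 − 3.4×(3.49 + 19.9) = −23.01.
Balance: K_1 − x×(3.4 − 0.924) = K_2, so x = (K_1 − K_2)/(3.4 − 0.924) = 1.105/2.476 = 0.446 km.

0.446 km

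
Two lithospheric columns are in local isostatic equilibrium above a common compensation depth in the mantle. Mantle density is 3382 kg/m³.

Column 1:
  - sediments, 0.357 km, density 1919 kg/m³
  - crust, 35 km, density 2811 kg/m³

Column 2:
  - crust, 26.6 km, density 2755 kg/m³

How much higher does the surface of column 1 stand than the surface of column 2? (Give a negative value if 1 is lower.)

For any compensation level in the mantle, the mantle terms cancel and isostasy reduces to e = (Σt_1 − Σt_2) − (Σ(ρt)_1 − Σ(ρt)_2) / ρ_m.
Σt_1 = 35.357 km; Σt_2 = 26.6 km; Σ(ρt)_1 = 99070.083; Σ(ρt)_2 = 73283 (in km·kg/m³).
e = (35.357 − 26.6) − (99070.083 − 73283) / 3382 = 1.13 km.

1.13 km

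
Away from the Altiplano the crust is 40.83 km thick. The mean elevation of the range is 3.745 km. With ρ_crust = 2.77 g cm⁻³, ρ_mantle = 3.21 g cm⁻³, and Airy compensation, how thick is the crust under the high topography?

Root depth r = h ρ_c / (ρ_m − ρ_c) = 3.745 km × 2.77 / 0.44 = 23.58 km.
Total thickness = T + h + r = 40.83 km + 3.745 km + 23.58 km = 68.2 km.

68.2 km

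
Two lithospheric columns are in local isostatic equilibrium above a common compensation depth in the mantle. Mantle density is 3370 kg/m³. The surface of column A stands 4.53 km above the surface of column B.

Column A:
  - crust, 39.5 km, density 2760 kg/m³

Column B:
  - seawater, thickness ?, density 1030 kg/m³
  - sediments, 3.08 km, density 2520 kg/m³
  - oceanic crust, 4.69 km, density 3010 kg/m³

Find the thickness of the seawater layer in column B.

1.93 km

Take the compensation level at the base of the deeper column (depth z_c below the surface of column A) and equate Σ ρ_i t_i down to z_c; mantle fills any gap and the z_c terms cancel.
Column A: 39.5×2760 + (z_c − 39.5)×3370
Column B: 4.53×0 + x×1030 + 3.08×2520 + 4.69×3010 + (z_c − 4.53 − 7.77 − x)×3370
The z_c×3370 term appears on both sides and cancels. Collect the known terms of each column as K = Σ(ρt)_known − 3370 × (depth of known layers): K_A = 109020 − 3370×39.5 = −24095; K_B = 21878.5 − 3370×(4.53 + 7.77) = −19572.5.
Balance: K_A = K_B − x×(3370 − 1030), so x = (K_B − K_A)/(3370 − 1030) = 4522.5/2340 = 1.93 km.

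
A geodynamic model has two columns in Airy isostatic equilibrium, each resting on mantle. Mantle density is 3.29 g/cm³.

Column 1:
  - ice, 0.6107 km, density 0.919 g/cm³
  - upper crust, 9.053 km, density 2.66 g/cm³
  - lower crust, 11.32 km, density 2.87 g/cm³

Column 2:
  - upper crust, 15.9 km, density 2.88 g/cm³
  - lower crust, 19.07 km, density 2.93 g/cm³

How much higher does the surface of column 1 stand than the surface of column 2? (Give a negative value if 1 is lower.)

−0.449 km

For any compensation level in the mantle, the mantle terms cancel and isostasy reduces to e = (Σt_1 − Σt_2) − (Σ(ρt)_1 − Σ(ρt)_2) / ρ_m.
Σt_1 = 20.9837 km; Σt_2 = 34.97 km; Σ(ρt)_1 = 57.1306133; Σ(ρt)_2 = 101.6671 (in km·g/cm³).
e = (20.9837 − 34.97) − (57.1306133 − 101.6671) / 3.29 = −0.449 km.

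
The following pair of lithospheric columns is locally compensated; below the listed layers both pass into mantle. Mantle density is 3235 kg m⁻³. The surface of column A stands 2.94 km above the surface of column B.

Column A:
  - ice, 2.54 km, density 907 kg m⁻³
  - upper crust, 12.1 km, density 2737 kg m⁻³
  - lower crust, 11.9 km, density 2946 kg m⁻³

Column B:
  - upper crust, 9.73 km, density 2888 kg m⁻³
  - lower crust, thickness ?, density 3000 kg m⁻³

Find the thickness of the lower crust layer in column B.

10.6 km

Take the compensation level at the base of the deeper column (depth z_c below the surface of column A) and equate Σ ρ_i t_i down to z_c; mantle fills any gap and the z_c terms cancel.
Column A: 2.54×907 + 12.1×2737 + 11.9×2946 + (z_c − 26.54)×3235
Column B: 2.94×0 + 9.73×2888 + x×3000 + (z_c − 2.94 − 9.73 − x)×3235
The z_c×3235 term appears on both sides and cancels. Collect the known terms of each column as K = Σ(ρt)_known − 3235 × (depth of known layers): K_A = 70478.88 − 3235×26.54 = −15378.02; K_B = 28100.24 − 3235×(2.94 + 9.73) = −12887.21.
Balance: K_A = K_B − x×(3235 − 3000), so x = (K_B − K_A)/(3235 − 3000) = 2490.81/235 = 10.6 km.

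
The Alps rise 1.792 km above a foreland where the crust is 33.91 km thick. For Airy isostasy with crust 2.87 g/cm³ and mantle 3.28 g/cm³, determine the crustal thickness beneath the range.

48.2 km

Root depth r = h ρ_c / (ρ_m − ρ_c) = 1.792 km × 2.87 / 0.41 = 12.54 km.
Total thickness = T + h + r = 33.91 km + 1.792 km + 12.54 km = 48.2 km.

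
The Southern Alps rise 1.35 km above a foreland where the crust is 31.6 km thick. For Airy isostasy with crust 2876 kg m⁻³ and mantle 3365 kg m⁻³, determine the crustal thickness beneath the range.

40.9 km

Root depth r = h ρ_c / (ρ_m − ρ_c) = 1.35 km × 2876 / 489 = 7.94 km.
Total thickness = T + h + r = 31.6 km + 1.35 km + 7.94 km = 40.9 km.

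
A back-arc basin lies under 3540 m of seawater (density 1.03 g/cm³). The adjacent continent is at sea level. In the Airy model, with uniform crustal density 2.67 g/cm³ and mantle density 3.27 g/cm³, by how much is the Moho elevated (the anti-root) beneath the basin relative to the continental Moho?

For local isostatic compensation: replacing crust with seawater at the top is compensated by replacing crust with mantle at the base: d (ρ_c − ρ_w) = a (ρ_m − ρ_c).
a = d (ρ_c − ρ_w)/(ρ_m − ρ_c) = 3540 m × 1.64/0.6 = 9680 m.

9680 m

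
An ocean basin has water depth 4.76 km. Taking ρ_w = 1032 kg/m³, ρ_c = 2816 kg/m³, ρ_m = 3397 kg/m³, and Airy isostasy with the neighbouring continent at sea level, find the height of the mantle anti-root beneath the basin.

14.6 km

By Archimedes' principle applied to the lithosphere: replacing crust with seawater at the top is compensated by replacing crust with mantle at the base: d (ρ_c − ρ_w) = a (ρ_m − ρ_c).
a = d (ρ_c − ρ_w)/(ρ_m − ρ_c) = 4.76 km × 1784/581 = 14.6 km.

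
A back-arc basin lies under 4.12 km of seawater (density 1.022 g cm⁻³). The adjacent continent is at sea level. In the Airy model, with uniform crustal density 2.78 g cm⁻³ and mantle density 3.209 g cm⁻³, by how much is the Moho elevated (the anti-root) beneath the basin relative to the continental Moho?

Isostatic balance requires: replacing crust with seawater at the top is compensated by replacing crust with mantle at the base: d (ρ_c − ρ_w) = a (ρ_m − ρ_c).
a = d (ρ_c − ρ_w)/(ρ_m − ρ_c) = 4.12 km × 1.758/0.429 = 16.9 km.

16.9 km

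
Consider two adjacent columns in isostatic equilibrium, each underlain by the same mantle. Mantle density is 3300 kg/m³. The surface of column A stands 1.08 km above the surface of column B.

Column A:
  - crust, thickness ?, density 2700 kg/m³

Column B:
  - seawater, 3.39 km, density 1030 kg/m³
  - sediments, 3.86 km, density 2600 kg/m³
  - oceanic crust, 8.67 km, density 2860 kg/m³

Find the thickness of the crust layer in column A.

29.6 km

Take the compensation level at the base of the deeper column (depth z_c below the surface of column A) and equate Σ ρ_i t_i down to z_c; mantle fills any gap and the z_c terms cancel.
Column A: x×2700 + (z_c − 0 − x)×3300
Column B: 1.08×0 + 3.39×1030 + 3.86×2600 + 8.67×2860 + (z_c − 1.08 − 15.92)×3300
The z_c×3300 term appears on both sides and cancels. Collect the known terms of each column as K = Σ(ρt)_known − 3300 × (depth of known layers): K_A = 0 − 3300×0 = 0; K_B = 38323.9 − 3300×(1.08 + 15.92) = −17776.1.
Balance: K_A − x×(3300 − 2700) = K_B, so x = (K_A − K_B)/(3300 − 2700) = 17776.1/600 = 29.6 km.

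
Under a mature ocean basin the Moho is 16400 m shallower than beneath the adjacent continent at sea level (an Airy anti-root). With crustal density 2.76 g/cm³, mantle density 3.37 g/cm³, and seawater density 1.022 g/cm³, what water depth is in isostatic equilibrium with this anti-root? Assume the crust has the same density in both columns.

5760 m

Replacing a thickness d of crust by seawater at the top must be balanced by replacing crust with mantle at the base: d (ρ_c − ρ_w) = a (ρ_m − ρ_c).
d = a (ρ_m − ρ_c)/(ρ_c − ρ_w) = 16400 m × 0.61/1.738 = 5760 m.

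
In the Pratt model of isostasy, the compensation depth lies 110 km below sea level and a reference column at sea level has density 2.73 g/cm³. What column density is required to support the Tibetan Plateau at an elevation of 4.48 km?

Pratt balance: ρ_ref D = ρ (D + h).
ρ = ρ_ref D/(D + h) = 2.73 × 110 km/(110 km + 4.48 km) = 2.62 g/cm³.

2.62 g/cm³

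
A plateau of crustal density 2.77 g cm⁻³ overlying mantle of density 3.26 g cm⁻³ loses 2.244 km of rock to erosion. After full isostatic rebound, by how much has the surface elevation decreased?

Rebound u = e ρ_c/ρ_m = 2.244 km × 2.77/3.26 = 1.907 km.
Net surface drop = e − u = 2.244 km − 1.907 km = e (ρ_m − ρ_c)/ρ_m = 0.337 km.

0.337 km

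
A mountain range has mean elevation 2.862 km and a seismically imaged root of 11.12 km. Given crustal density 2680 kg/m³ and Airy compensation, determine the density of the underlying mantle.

3370 kg/m³

Airy balance: ρ_c h = (ρ_m − ρ_c) r → ρ_m = ρ_c (1 + h/r).
ρ_m = 2680 × (1 + 2.862 km/11.12 km) = 3370 kg/m³.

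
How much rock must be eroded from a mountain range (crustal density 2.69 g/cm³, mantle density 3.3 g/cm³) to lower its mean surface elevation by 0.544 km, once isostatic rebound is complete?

2.94 km

Net drop Δ = e − u = e − e ρ_c/ρ_m = e (ρ_m − ρ_c)/ρ_m.
e = Δ ρ_m/(ρ_m − ρ_c) = 0.544 km × 3.3/0.61 = 2.94 km.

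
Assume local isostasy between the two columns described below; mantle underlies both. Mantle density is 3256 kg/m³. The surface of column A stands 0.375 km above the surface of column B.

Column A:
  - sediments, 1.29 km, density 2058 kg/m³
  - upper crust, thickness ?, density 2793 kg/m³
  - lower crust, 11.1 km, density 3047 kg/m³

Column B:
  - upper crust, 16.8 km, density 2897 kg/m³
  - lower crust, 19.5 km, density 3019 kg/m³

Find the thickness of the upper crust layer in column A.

Take the compensation level at the base of the deeper column (depth z_c below the surface of column A) and equate Σ ρ_i t_i down to z_c; mantle fills any gap and the z_c terms cancel.
Column A: 1.29×2058 + x×2793 + 11.1×3047 + (z_c − 12.39 − x)×3256
Column B: 0.375×0 + 16.8×2897 + 19.5×3019 + (z_c − 0.375 − 36.3)×3256
The z_c×3256 term appears on both sides and cancels. Collect the known terms of each column as K = Σ(ρt)_known − 3256 × (depth of known layers): K_A = 36476.52 − 3256×12.39 = −3865.32; K_B = 107540.1 − 3256×(0.375 + 36.3) = −11873.7.
Balance: K_A − x×(3256 − 2793) = K_B, so x = (K_A − K_B)/(3256 − 2793) = 8008.38/463 = 17.3 km.

17.3 km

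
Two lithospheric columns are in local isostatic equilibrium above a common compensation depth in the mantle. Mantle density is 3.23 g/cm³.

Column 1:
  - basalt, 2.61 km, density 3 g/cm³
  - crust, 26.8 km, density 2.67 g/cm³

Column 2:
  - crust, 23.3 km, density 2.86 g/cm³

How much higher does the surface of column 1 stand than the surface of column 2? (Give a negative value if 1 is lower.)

For any compensation level in the mantle, the mantle terms cancel and isostasy reduces to e = (Σt_1 − Σt_2) − (Σ(ρt)_1 − Σ(ρt)_2) / ρ_m.
Σt_1 = 29.41 km; Σt_2 = 23.3 km; Σ(ρt)_1 = 79.386; Σ(ρt)_2 = 66.638 (in km·g/cm³).
e = (29.41 − 23.3) − (79.386 − 66.638) / 3.23 = 2.16 km.

2.16 km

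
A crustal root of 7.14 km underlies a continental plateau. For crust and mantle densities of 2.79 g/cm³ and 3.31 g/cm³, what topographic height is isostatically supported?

1.33 km

Balancing pressure at the compensation depth: ρ_c h = (ρ_m − ρ_c) r.
h = r (ρ_m − ρ_c) / ρ_c = 7.14 km × (3.31 − 2.79) / 2.79 = 1.33 km.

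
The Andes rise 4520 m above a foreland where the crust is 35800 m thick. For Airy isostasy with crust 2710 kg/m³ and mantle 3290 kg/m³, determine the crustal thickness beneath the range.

61400 m

Root depth r = h ρ_c / (ρ_m − ρ_c) = 4520 m × 2710 / 580 = 21120 m.
Total thickness = T + h + r = 35800 m + 4520 m + 21120 m = 61400 m.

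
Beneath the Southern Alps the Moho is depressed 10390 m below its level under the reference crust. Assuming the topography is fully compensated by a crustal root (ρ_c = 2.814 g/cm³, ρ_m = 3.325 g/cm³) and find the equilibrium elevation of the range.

1890 m

In Airy isostatic equilibrium: ρ_c h = (ρ_m − ρ_c) r.
h = r (ρ_m − ρ_c) / ρ_c = 10390 m × (3.325 − 2.814) / 2.814 = 1890 m.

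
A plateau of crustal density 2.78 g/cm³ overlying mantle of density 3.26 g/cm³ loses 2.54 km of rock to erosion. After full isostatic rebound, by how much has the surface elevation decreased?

0.374 km

Rebound u = e ρ_c/ρ_m = 2.54 km × 2.78/3.26 = 2.166 km.
Net surface drop = e − u = 2.54 km − 2.166 km = e (ρ_m − ρ_c)/ρ_m = 0.374 km.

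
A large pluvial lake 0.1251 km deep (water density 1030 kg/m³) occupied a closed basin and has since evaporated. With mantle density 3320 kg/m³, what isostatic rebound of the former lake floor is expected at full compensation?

0.0388 km

u = d ρ_w/ρ_m = 0.1251 km × 1030/3320 = 0.0388 km.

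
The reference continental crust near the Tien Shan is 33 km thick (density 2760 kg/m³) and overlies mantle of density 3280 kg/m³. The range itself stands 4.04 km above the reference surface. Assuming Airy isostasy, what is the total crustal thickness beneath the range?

58.5 km

Root depth r = h ρ_c / (ρ_m − ρ_c) = 4.04 km × 2760 / 520 = 21.44 km.
Total thickness = T + h + r = 33 km + 4.04 km + 21.44 km = 58.5 km.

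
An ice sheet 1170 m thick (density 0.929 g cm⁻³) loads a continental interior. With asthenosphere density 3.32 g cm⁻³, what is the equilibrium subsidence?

327 m

Balancing pressure at the compensation depth: the ice load ρ_ice t is balanced by mantle displaced below, ρ_m s.
s = t ρ_ice / ρ_m = 1170 m × 0.929/3.32 = 327 m.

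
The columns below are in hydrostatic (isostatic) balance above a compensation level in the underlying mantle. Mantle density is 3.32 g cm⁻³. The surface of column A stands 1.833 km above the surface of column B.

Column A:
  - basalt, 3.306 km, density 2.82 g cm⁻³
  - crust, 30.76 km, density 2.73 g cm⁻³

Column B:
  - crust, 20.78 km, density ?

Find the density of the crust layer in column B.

Take the compensation level at the base of the deeper column (depth z_c below the surface of column A) and equate Σ ρ_i t_i down to z_c; mantle fills any gap and the z_c terms cancel.
Column A: 3.306×2.82 + 30.76×2.73 + (z_c − 34.066)×3.32
Column B: 1.833×0 + 20.78×ρ + (z_c − 1.833 − 20.78)×3.32
The z_c×3.32 term appears on both sides and cancels. Collect the known terms of each column as K = Σ(ρt)_known − 3.32 × (depth of known layers): K_A = 93.29772 − 3.32×34.066 = −19.8014; K_B = 0 − 3.32×(1.833 + 20.78) = −75.07516.
Balance: K_A = K_B + 20.78×ρ, so ρ = (K_A − K_B)/20.78 = 55.2738/20.78 = 2.66 g cm⁻³.

2.66 g cm⁻³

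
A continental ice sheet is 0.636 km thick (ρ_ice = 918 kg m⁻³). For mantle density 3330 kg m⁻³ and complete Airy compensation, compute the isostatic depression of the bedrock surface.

0.175 km

Balancing pressure at the compensation depth: the ice load ρ_ice t is balanced by mantle displaced below, ρ_m s.
s = t ρ_ice / ρ_m = 0.636 km × 918/3330 = 0.175 km.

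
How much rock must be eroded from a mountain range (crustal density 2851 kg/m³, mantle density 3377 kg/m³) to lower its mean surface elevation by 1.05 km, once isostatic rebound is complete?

Net drop Δ = e − u = e − e ρ_c/ρ_m = e (ρ_m − ρ_c)/ρ_m.
e = Δ ρ_m/(ρ_m − ρ_c) = 1.05 km × 3377/526 = 6.74 km.

6.74 km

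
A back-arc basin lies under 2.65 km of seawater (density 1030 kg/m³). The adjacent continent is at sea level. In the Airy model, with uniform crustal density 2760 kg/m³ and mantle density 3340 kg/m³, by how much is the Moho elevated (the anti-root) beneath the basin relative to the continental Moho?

Isostatic balance requires: replacing crust with seawater at the top is compensated by replacing crust with mantle at the base: d (ρ_c − ρ_w) = a (ρ_m − ρ_c).
a = d (ρ_c − ρ_w)/(ρ_m − ρ_c) = 2.65 km × 1730/580 = 7.9 km.

7.9 km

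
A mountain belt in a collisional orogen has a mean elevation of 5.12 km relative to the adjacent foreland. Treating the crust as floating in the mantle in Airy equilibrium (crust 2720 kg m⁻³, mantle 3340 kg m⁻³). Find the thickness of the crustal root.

22.5 km

In Airy isostatic equilibrium: the weight of the topography is balanced by the buoyancy of the root, ρ_c h = (ρ_m − ρ_c) r.
r = h · ρ_c / (ρ_m − ρ_c) = 5.12 km × 2720 / (3340 − 2720) = 22.5 km.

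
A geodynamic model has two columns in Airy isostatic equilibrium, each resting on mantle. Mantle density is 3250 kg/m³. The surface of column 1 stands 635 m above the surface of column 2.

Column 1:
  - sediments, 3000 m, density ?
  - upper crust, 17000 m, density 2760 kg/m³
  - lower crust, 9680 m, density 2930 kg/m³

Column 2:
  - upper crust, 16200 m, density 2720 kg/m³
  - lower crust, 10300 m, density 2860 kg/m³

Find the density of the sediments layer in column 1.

2170 kg/m³

Take the compensation level at the base of the deeper column (depth z_c below the surface of column 1) and equate Σ ρ_i t_i down to z_c; mantle fills any gap and the z_c terms cancel.
Column 1: 3000×ρ + 17000×2760 + 9680×2930 + (z_c − 29680)×3250
Column 2: 635×0 + 16200×2720 + 10300×2860 + (z_c − 635 − 26500)×3250
The z_c×3250 term appears on both sides and cancels. Collect the known terms of each column as K = Σ(ρt)_known − 3250 × (depth of known layers): K_1 = 75282400 − 3250×29680 = −21177600; K_2 = 73522000 − 3250×(635 + 26500) = −14666750.
Balance: K_1 + 3000×ρ = K_2, so ρ = (K_2 − K_1)/3000 = 6510850/3000 = 2170 kg/m³.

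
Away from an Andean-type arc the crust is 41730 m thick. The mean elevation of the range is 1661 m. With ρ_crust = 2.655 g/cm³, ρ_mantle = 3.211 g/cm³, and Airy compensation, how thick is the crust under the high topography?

Root depth r = h ρ_c / (ρ_m − ρ_c) = 1661 m × 2.655 / 0.556 = 7932 m.
Total thickness = T + h + r = 41730 m + 1661 m + 7932 m = 51300 m.

51300 m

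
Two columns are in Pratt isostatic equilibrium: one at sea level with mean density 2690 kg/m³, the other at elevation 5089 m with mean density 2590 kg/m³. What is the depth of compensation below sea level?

132000 m

ρ_ref D = ρ (D + h) → D (ρ_ref − ρ) = ρ h.
D = ρ h/(ρ_ref − ρ) = 2590 × 5089 m/(2690 − 2590) = 132000 m.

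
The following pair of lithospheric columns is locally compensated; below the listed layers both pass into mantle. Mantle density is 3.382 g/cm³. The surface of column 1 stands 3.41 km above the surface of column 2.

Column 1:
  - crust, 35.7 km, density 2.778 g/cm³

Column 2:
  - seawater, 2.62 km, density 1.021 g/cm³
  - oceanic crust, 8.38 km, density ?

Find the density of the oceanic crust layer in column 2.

Take the compensation level at the base of the deeper column (depth z_c below the surface of column 1) and equate Σ ρ_i t_i down to z_c; mantle fills any gap and the z_c terms cancel.
Column 1: 35.7×2.778 + (z_c − 35.7)×3.382
Column 2: 3.41×0 + 2.62×1.021 + 8.38×ρ + (z_c − 3.41 − 11)×3.382
The z_c×3.382 term appears on both sides and cancels. Collect the known terms of each column as K = Σ(ρt)_known − 3.382 × (depth of known layers): K_1 = 99.1746 − 3.382×35.7 = −21.5628; K_2 = 2.67502 − 3.382×(3.41 + 11) = −46.0596.
Balance: K_1 = K_2 + 8.38×ρ, so ρ = (K_1 − K_2)/8.38 = 24.4968/8.38 = 2.92 g/cm³.

2.92 g/cm³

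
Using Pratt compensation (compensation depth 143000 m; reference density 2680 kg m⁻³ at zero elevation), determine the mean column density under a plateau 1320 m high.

2660 kg m⁻³

Pratt balance: ρ_ref D = ρ (D + h).
ρ = ρ_ref D/(D + h) = 2680 × 143000 m/(143000 m + 1320 m) = 2660 kg m⁻³.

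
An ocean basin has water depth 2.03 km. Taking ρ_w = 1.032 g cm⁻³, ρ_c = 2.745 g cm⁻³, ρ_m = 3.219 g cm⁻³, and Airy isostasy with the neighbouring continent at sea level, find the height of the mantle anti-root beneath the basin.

For local isostatic compensation: replacing crust with seawater at the top is compensated by replacing crust with mantle at the base: d (ρ_c − ρ_w) = a (ρ_m − ρ_c).
a = d (ρ_c − ρ_w)/(ρ_m − ρ_c) = 2.03 km × 1.713/0.474 = 7.34 km.

7.34 km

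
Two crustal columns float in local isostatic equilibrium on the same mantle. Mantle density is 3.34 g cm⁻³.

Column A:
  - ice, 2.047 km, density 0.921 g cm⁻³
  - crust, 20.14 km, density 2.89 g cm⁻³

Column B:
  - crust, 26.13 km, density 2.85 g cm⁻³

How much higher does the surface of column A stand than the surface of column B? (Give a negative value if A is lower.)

0.363 km

For any compensation level in the mantle, the mantle terms cancel and isostasy reduces to e = (Σt_A − Σt_B) − (Σ(ρt)_A − Σ(ρt)_B) / ρ_m.
Σt_A = 22.187 km; Σt_B = 26.13 km; Σ(ρt)_A = 60.089887; Σ(ρt)_B = 74.4705 (in km·g cm⁻³).
e = (22.187 − 26.13) − (60.089887 − 74.4705) / 3.34 = 0.363 km.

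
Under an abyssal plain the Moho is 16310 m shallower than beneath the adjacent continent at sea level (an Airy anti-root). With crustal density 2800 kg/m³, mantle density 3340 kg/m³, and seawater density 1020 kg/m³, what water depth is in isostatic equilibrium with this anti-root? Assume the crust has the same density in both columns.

4950 m

Replacing a thickness d of crust by seawater at the top must be balanced by replacing crust with mantle at the base: d (ρ_c − ρ_w) = a (ρ_m − ρ_c).
d = a (ρ_m − ρ_c)/(ρ_c − ρ_w) = 16310 m × 540/1780 = 4950 m.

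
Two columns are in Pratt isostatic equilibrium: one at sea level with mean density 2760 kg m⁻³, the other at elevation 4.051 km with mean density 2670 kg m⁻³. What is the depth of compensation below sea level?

ρ_ref D = ρ (D + h) → D (ρ_ref − ρ) = ρ h.
D = ρ h/(ρ_ref − ρ) = 2670 × 4.051 km/(2760 − 2670) = 120 km.

120 km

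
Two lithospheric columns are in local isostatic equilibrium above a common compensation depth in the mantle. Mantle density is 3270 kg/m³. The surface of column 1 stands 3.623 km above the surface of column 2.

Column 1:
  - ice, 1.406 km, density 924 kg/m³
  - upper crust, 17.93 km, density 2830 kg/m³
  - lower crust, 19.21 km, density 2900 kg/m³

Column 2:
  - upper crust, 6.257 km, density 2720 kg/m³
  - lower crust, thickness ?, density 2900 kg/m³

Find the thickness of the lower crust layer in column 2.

8.13 km

Take the compensation level at the base of the deeper column (depth z_c below the surface of column 1) and equate Σ ρ_i t_i down to z_c; mantle fills any gap and the z_c terms cancel.
Column 1: 1.406×924 + 17.93×2830 + 19.21×2900 + (z_c − 38.546)×3270
Column 2: 3.623×0 + 6.257×2720 + x×2900 + (z_c − 3.623 − 6.257 − x)×3270
The z_c×3270 term appears on both sides and cancels. Collect the known terms of each column as K = Σ(ρt)_known − 3270 × (depth of known layers): K_1 = 107750.044 − 3270×38.546 = −18295.376; K_2 = 17019.04 − 3270×(3.623 + 6.257) = −15288.56.
Balance: K_1 = K_2 − x×(3270 − 2900), so x = (K_2 − K_1)/(3270 − 2900) = 3006.82/370 = 8.13 km.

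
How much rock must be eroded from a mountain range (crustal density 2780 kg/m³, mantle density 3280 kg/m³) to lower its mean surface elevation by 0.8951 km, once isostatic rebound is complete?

5.87 km

Net drop Δ = e − u = e − e ρ_c/ρ_m = e (ρ_m − ρ_c)/ρ_m.
e = Δ ρ_m/(ρ_m − ρ_c) = 0.8951 km × 3280/500 = 5.87 km.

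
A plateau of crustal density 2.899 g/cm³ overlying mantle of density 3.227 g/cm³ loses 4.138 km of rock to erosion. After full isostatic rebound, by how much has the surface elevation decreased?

0.421 km

Rebound u = e ρ_c/ρ_m = 4.138 km × 2.899/3.227 = 3.717 km.
Net surface drop = e − u = 4.138 km − 3.717 km = e (ρ_m − ρ_c)/ρ_m = 0.421 km.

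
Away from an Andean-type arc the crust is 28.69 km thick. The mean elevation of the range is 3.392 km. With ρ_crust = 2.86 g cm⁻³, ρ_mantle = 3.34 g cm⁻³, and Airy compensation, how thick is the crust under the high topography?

Root depth r = h ρ_c / (ρ_m − ρ_c) = 3.392 km × 2.86 / 0.48 = 20.21 km.
Total thickness = T + h + r = 28.69 km + 3.392 km + 20.21 km = 52.3 km.

52.3 km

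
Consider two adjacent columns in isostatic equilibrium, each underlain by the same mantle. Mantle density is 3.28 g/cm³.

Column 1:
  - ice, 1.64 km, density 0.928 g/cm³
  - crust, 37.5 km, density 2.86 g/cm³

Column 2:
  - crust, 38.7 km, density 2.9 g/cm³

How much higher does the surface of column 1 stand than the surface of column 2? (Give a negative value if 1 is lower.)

1.49 km

For any compensation level in the mantle, the mantle terms cancel and isostasy reduces to e = (Σt_1 − Σt_2) − (Σ(ρt)_1 − Σ(ρt)_2) / ρ_m.
Σt_1 = 39.14 km; Σt_2 = 38.7 km; Σ(ρt)_1 = 108.77192; Σ(ρt)_2 = 112.23 (in km·g/cm³).
e = (39.14 − 38.7) − (108.77192 − 112.23) / 3.28 = 1.49 km.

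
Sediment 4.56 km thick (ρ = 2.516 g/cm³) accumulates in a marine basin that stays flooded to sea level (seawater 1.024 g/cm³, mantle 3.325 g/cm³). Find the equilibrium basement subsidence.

2.96 km

Submarine loading: the sediment displaces seawater, and the subsidence is in turn flooded, so s (ρ_m − ρ_w) = t (ρ_sed − ρ_w).
s = 4.56 km × (2.516 − 1.024) / (3.325 − 1.024) = 2.96 km.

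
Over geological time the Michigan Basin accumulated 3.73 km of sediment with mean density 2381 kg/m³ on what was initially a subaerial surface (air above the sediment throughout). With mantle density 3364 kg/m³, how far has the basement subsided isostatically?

Subaerial load: s = t ρ_sed / ρ_m = 3.73 km × 2381/3364 = 2.64 km.

2.64 km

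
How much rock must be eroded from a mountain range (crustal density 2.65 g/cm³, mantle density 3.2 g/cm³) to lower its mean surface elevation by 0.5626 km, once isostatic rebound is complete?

3.27 km

Net drop Δ = e − u = e − e ρ_c/ρ_m = e (ρ_m − ρ_c)/ρ_m.
e = Δ ρ_m/(ρ_m − ρ_c) = 0.5626 km × 3.2/0.55 = 3.27 km.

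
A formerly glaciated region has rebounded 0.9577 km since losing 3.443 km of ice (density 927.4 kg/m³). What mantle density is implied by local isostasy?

3330 kg/m³

ρ_m = ρ_ice t / u = 927.4 × 3.443 km/0.9577 km = 3330 kg/m³.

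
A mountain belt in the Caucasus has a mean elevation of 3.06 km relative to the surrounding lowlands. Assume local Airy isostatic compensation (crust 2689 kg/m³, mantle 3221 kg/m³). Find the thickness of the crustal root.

By Archimedes' principle applied to the lithosphere: the weight of the topography is balanced by the buoyancy of the root, ρ_c h = (ρ_m − ρ_c) r.
r = h · ρ_c / (ρ_m − ρ_c) = 3.06 km × 2689 / (3221 − 2689) = 15.5 km.

15.5 km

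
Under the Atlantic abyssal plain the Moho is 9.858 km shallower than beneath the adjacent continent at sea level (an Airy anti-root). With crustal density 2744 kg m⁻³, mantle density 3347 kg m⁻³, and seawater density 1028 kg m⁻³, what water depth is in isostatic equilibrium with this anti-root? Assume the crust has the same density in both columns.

Replacing a thickness d of crust by seawater at the top must be balanced by replacing crust with mantle at the base: d (ρ_c − ρ_w) = a (ρ_m − ρ_c).
d = a (ρ_m − ρ_c)/(ρ_c − ρ_w) = 9.858 km × 603/1716 = 3.46 km.

3.46 km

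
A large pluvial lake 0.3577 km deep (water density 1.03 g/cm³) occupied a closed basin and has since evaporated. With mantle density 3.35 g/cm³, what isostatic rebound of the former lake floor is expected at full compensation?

u = d ρ_w/ρ_m = 0.3577 km × 1.03/3.35 = 0.11 km.

0.11 km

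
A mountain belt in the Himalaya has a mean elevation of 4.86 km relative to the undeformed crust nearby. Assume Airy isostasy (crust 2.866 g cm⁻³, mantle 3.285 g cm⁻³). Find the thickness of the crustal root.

33.2 km

By Archimedes' principle applied to the lithosphere: the weight of the topography is balanced by the buoyancy of the root, ρ_c h = (ρ_m − ρ_c) r.
r = h · ρ_c / (ρ_m − ρ_c) = 4.86 km × 2.866 / (3.285 − 2.866) = 33.2 km.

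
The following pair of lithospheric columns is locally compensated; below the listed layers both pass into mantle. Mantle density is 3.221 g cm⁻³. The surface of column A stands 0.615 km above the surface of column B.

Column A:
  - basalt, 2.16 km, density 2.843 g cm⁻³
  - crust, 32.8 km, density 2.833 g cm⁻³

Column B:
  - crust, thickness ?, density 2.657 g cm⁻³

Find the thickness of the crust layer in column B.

Take the compensation level at the base of the deeper column (depth z_c below the surface of column A) and equate Σ ρ_i t_i down to z_c; mantle fills any gap and the z_c terms cancel.
Column A: 2.16×2.843 + 32.8×2.833 + (z_c − 34.96)×3.221
Column B: 0.615×0 + x×2.657 + (z_c − 0.615 − 0 − x)×3.221
The z_c×3.221 term appears on both sides and cancels. Collect the known terms of each column as K = Σ(ρt)_known − 3.221 × (depth of known layers): K_A = 99.06328 − 3.221×34.96 = −13.54288; K_B = 0 − 3.221×(0.615 + 0) = −1.980915.
Balance: K_A = K_B − x×(3.221 − 2.657), so x = (K_B − K_A)/(3.221 − 2.657) = 11.562/0.564 = 20.5 km.

20.5 km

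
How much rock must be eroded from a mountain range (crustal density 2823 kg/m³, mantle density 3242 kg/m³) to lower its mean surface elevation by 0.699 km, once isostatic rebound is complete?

Net drop Δ = e − u = e − e ρ_c/ρ_m = e (ρ_m − ρ_c)/ρ_m.
e = Δ ρ_m/(ρ_m − ρ_c) = 0.699 km × 3242/419 = 5.41 km.

5.41 km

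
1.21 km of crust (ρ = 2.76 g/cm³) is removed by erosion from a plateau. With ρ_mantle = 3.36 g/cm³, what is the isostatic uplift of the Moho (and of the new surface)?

Unloading: uplift u = e ρ_c/ρ_m = 1.21 km × 2.76/3.36 = 0.994 km.

0.994 km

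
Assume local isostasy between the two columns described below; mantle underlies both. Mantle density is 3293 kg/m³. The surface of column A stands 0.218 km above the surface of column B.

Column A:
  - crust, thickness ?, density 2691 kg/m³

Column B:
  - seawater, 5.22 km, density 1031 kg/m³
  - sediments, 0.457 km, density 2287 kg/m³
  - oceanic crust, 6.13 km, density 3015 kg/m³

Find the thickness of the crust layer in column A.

Take the compensation level at the base of the deeper column (depth z_c below the surface of column A) and equate Σ ρ_i t_i down to z_c; mantle fills any gap and the z_c terms cancel.
Column A: x×2691 + (z_c − 0 − x)×3293
Column B: 0.218×0 + 5.22×1031 + 0.457×2287 + 6.13×3015 + (z_c − 0.218 − 11.807)×3293
The z_c×3293 term appears on both sides and cancels. Collect the known terms of each column as K = Σ(ρt)_known − 3293 × (depth of known layers): K_A = 0 − 3293×0 = 0; K_B = 24908.929 − 3293×(0.218 + 11.807) = −14689.396.
Balance: K_A − x×(3293 − 2691) = K_B, so x = (K_A − K_B)/(3293 − 2691) = 14689.4/602 = 24.4 km.

24.4 km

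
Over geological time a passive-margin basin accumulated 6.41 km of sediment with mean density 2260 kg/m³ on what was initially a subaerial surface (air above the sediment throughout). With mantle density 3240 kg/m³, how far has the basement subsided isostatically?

Subaerial load: s = t ρ_sed / ρ_m = 6.41 km × 2260/3240 = 4.47 km.

4.47 km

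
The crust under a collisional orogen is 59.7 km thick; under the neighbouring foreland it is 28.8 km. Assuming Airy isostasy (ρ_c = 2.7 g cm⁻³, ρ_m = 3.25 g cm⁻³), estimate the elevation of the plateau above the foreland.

Excess crust Δ = 59.7 km − 28.8 km = 30.9 km, split between elevation h and root r with h + r = Δ.
Airy balance ρ_c h = (ρ_m − ρ_c) r gives r = h ρ_c/(ρ_m − ρ_c), so h (1 + ρ_c/(ρ_m − ρ_c)) = Δ, i.e. h = Δ (ρ_m − ρ_c)/ρ_m.
h = 30.9 km × 0.55/3.25 = 5.23 km.

5.23 km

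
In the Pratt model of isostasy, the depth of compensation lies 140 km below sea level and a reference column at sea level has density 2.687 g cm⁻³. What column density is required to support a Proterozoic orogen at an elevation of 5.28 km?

2.59 g cm⁻³

Pratt balance: ρ_ref D = ρ (D + h).
ρ = ρ_ref D/(D + h) = 2.687 × 140 km/(140 km + 5.28 km) = 2.59 g cm⁻³.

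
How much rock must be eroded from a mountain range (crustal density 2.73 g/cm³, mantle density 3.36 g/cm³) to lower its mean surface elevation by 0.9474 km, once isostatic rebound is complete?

Net drop Δ = e − u = e − e ρ_c/ρ_m = e (ρ_m − ρ_c)/ρ_m.
e = Δ ρ_m/(ρ_m − ρ_c) = 0.9474 km × 3.36/0.63 = 5.05 km.

5.05 km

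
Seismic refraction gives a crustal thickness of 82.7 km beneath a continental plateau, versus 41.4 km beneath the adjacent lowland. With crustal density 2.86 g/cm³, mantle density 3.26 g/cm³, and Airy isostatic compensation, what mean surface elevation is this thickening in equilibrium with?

Excess crust Δ = 82.7 km − 41.4 km = 41.3 km, split between elevation h and root r with h + r = Δ.
Airy balance ρ_c h = (ρ_m − ρ_c) r gives r = h ρ_c/(ρ_m − ρ_c), so h (1 + ρ_c/(ρ_m − ρ_c)) = Δ, i.e. h = Δ (ρ_m − ρ_c)/ρ_m.
h = 41.3 km × 0.4/3.26 = 5.07 km.

5.07 km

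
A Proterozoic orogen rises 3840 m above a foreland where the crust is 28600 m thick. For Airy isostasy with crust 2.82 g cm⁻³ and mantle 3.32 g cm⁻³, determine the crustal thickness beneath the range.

Root depth r = h ρ_c / (ρ_m − ρ_c) = 3840 m × 2.82 / 0.5 = 21660 m.
Total thickness = T + h + r = 28600 m + 3840 m + 21660 m = 54100 m.

54100 m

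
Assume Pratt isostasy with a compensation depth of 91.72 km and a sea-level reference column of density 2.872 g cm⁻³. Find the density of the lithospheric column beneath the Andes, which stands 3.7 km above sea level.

Pratt balance: ρ_ref D = ρ (D + h).
ρ = ρ_ref D/(D + h) = 2.872 × 91.72 km/(91.72 km + 3.7 km) = 2.76 g cm⁻³.

2.76 g cm⁻³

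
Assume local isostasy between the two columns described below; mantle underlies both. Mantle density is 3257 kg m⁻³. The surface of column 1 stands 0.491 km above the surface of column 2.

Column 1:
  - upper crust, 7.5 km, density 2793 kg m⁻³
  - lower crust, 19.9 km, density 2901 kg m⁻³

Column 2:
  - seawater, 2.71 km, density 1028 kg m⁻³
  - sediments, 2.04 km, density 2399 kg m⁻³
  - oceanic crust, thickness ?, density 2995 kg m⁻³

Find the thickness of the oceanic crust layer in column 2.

4.48 km

Take the compensation level at the base of the deeper column (depth z_c below the surface of column 1) and equate Σ ρ_i t_i down to z_c; mantle fills any gap and the z_c terms cancel.
Column 1: 7.5×2793 + 19.9×2901 + (z_c − 27.4)×3257
Column 2: 0.491×0 + 2.71×1028 + 2.04×2399 + x×2995 + (z_c − 0.491 − 4.75 − x)×3257
The z_c×3257 term appears on both sides and cancels. Collect the known terms of each column as K = Σ(ρt)_known − 3257 × (depth of known layers): K_1 = 78677.4 − 3257×27.4 = −10564.4; K_2 = 7679.84 − 3257×(0.491 + 4.75) = −9390.097.
Balance: K_1 = K_2 − x×(3257 − 2995), so x = (K_2 − K_1)/(3257 − 2995) = 1174.3/262 = 4.48 km.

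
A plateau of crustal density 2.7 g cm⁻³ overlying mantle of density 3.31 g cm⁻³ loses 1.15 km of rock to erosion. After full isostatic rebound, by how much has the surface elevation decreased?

0.212 km

Rebound u = e ρ_c/ρ_m = 1.15 km × 2.7/3.31 = 0.9381 km.
Net surface drop = e − u = 1.15 km − 0.9381 km = e (ρ_m − ρ_c)/ρ_m = 0.212 km.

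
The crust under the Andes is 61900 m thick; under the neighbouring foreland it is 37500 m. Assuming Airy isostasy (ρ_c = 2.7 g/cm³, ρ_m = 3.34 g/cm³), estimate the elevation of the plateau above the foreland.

Excess crust Δ = 61900 m − 37500 m = 24400 m, split between elevation h and root r with h + r = Δ.
Airy balance ρ_c h = (ρ_m − ρ_c) r gives r = h ρ_c/(ρ_m − ρ_c), so h (1 + ρ_c/(ρ_m − ρ_c)) = Δ, i.e. h = Δ (ρ_m − ρ_c)/ρ_m.
h = 24400 m × 0.64/3.34 = 4680 m.

4680 m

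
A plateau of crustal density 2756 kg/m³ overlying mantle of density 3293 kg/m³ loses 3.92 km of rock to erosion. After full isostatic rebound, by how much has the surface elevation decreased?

0.639 km

Rebound u = e ρ_c/ρ_m = 3.92 km × 2756/3293 = 3.281 km.
Net surface drop = e − u = 3.92 km − 3.281 km = e (ρ_m − ρ_c)/ρ_m = 0.639 km.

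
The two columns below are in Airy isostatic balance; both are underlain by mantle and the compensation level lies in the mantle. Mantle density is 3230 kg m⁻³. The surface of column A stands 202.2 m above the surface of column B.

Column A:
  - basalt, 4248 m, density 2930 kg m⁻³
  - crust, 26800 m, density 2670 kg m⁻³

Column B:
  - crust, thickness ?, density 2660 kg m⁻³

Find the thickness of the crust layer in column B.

27400 m

Take the compensation level at the base of the deeper column (depth z_c below the surface of column A) and equate Σ ρ_i t_i down to z_c; mantle fills any gap and the z_c terms cancel.
Column A: 4248×2930 + 26800×2670 + (z_c − 31048)×3230
Column B: 202.2×0 + x×2660 + (z_c − 202.2 − 0 − x)×3230
The z_c×3230 term appears on both sides and cancels. Collect the known terms of each column as K = Σ(ρt)_known − 3230 × (depth of known layers): K_A = 84002640 − 3230×31048 = −16282400; K_B = 0 − 3230×(202.2 + 0) = −653106.
Balance: K_A = K_B − x×(3230 − 2660), so x = (K_B − K_A)/(3230 − 2660) = 15629300/570 = 27400 m.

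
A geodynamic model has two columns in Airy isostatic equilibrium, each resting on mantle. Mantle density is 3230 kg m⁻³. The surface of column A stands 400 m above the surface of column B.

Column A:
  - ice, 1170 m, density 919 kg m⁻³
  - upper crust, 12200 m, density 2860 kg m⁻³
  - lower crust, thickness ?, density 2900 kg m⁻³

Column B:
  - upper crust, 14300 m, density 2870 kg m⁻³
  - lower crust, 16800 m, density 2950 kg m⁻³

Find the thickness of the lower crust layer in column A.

11900 m

Take the compensation level at the base of the deeper column (depth z_c below the surface of column A) and equate Σ ρ_i t_i down to z_c; mantle fills any gap and the z_c terms cancel.
Column A: 1170×919 + 12200×2860 + x×2900 + (z_c − 13370 − x)×3230
Column B: 400×0 + 14300×2870 + 16800×2950 + (z_c − 400 − 31100)×3230
The z_c×3230 term appears on both sides and cancels. Collect the known terms of each column as K = Σ(ρt)_known − 3230 × (depth of known layers): K_A = 35967230 − 3230×13370 = −7217870; K_B = 90601000 − 3230×(400 + 31100) = −11144000.
Balance: K_A − x×(3230 − 2900) = K_B, so x = (K_A − K_B)/(3230 − 2900) = 3926130/330 = 11900 m.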